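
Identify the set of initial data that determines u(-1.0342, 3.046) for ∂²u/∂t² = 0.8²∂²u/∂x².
Domain of dependence: [-3.471, 1.4026]. Signals travel at speed 0.8, so data within |x - -1.0342| ≤ 0.8·3.046 = 2.4368 can reach the point.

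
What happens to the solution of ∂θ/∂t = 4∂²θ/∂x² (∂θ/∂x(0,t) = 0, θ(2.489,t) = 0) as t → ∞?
θ → 0. Heat escapes through the Dirichlet boundary.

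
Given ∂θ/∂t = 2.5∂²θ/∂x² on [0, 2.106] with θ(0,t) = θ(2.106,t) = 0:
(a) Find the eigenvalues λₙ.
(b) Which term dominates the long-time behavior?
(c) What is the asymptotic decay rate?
Eigenvalues: λₙ = 2.5n²π²/2.106².
First three modes:
  n=1: λ₁ = 2.5π²/2.106² ≈ 5.563
  n=2: λ₂ = 10π²/2.106² ≈ 22.253 (4× faster decay)
  n=3: λ₃ = 22.5π²/2.106² ≈ 50.069 (9× faster decay)
As t → ∞, higher modes decay exponentially faster. The n=1 mode dominates: θ ~ c₁ sin(πx/2.106) e^{-λ₁t}.
Decay rate: λ₁ = 2.5π²/2.106² ≈ 5.563.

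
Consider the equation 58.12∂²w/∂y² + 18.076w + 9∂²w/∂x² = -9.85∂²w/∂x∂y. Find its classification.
Rewriting in standard form: 9∂²w/∂x² + 9.85∂²w/∂x∂y + 58.12∂²w/∂y² + 18.076w = 0. Elliptic. (A = 9, B = 9.85, C = 58.12 gives B² - 4AC = -1995.2975.)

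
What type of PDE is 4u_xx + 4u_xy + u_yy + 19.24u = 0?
With A = 4, B = 4, C = 1, the discriminant is 0. This is a parabolic PDE.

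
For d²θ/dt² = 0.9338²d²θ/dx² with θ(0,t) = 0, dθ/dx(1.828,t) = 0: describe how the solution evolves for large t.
θ oscillates (no decay). Energy is conserved; the solution oscillates indefinitely as standing waves.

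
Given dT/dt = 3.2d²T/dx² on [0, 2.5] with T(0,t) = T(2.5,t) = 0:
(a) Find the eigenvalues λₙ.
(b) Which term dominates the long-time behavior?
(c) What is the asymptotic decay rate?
Eigenvalues: λₙ = 3.2n²π²/2.5².
First three modes:
  n=1: λ₁ = 3.2π²/2.5² ≈ 5.053
  n=2: λ₂ = 12.8π²/2.5² ≈ 20.213 (4× faster decay)
  n=3: λ₃ = 28.8π²/2.5² ≈ 45.479 (9× faster decay)
As t → ∞, higher modes decay exponentially faster. The n=1 mode dominates: T ~ c₁ sin(πx/2.5) e^{-λ₁t}.
Decay rate: λ₁ = 3.2π²/2.5² ≈ 5.053.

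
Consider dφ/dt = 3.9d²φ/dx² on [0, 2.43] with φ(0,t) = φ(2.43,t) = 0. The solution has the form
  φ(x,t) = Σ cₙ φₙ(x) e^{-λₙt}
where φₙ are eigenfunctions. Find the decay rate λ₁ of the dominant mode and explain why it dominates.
Eigenvalues: λₙ = 3.9n²π²/2.43².
First three modes:
  n=1: λ₁ = 3.9π²/2.43² ≈ 6.519
  n=2: λ₂ = 15.6π²/2.43² ≈ 26.074 (4× faster decay)
  n=3: λ₃ = 35.1π²/2.43² ≈ 58.667 (9× faster decay)
As t → ∞, higher modes decay exponentially faster. The n=1 mode dominates: φ ~ c₁ sin(πx/2.43) e^{-λ₁t}.
Decay rate: λ₁ = 3.9π²/2.43² ≈ 6.519.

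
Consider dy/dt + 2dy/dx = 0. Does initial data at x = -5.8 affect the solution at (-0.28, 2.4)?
No. Only data at x = -5.08 affects (-0.28, 2.4). Advection has one-way propagation along characteristics.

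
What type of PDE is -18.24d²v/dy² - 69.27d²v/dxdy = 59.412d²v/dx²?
Rewriting in standard form: -59.412d²v/dx² - 69.27d²v/dxdy - 18.24d²v/dy² = 0. With A = -59.412, B = -69.27, C = -18.24, the discriminant is 463.63338. This is a hyperbolic PDE.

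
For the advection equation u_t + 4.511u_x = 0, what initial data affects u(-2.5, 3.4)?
A single point: x = -17.8374. The characteristic through (-2.5, 3.4) is x - 4.511t = const, so x = -2.5 - 4.511·3.4 = -17.8374.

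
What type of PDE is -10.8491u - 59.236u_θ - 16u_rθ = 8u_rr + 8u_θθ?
Rewriting in standard form: -8u_rr - 16u_rθ - 8u_θθ - 59.236u_θ - 10.8491u = 0. With A = -8, B = -16, C = -8, the discriminant is 0. This is a parabolic PDE.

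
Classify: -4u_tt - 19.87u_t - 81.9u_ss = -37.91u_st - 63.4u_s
Rewriting in standard form: -81.9u_ss + 37.91u_st - 4u_tt + 63.4u_s - 19.87u_t = 0. Hyperbolic (discriminant = 126.7681).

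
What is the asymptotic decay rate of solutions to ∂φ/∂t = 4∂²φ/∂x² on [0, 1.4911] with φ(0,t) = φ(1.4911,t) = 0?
Eigenvalues: λₙ = 4n²π²/1.4911².
First three modes:
  n=1: λ₁ = 4π²/1.4911² ≈ 17.756
  n=2: λ₂ = 16π²/1.4911² ≈ 71.024 (4× faster decay)
  n=3: λ₃ = 36π²/1.4911² ≈ 159.804 (9× faster decay)
As t → ∞, higher modes decay exponentially faster. The n=1 mode dominates: φ ~ c₁ sin(πx/1.4911) e^{-λ₁t}.
Decay rate: λ₁ = 4π²/1.4911² ≈ 17.756.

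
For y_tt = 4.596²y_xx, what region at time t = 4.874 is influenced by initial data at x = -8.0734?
Domain of influence: [-30.474304, 14.327504]. Data at x = -8.0734 spreads outward at speed 4.596.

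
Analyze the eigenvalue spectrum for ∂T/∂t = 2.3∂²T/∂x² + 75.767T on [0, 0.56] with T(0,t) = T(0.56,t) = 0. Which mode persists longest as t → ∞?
Eigenvalues: λₙ = 2.3n²π²/0.56² - 75.767.
First three modes:
  n=1: λ₁ = 2.3π²/0.56² - 75.767 ≈ -3.382
  n=2: λ₂ = 9.2π²/0.56² - 75.767 ≈ 213.775
  n=3: λ₃ = 20.7π²/0.56² - 75.767 ≈ 575.702
Since 2.3π²/0.56² ≈ 72.385 < 75.767, λ₁ < 0.
The n=1 mode grows fastest (−λₙ is largest for n=1) → dominates.
Asymptotic: T ~ c₁ sin(πx/0.56) e^{3.382t} (exponential growth at rate −λ₁ ≈ 3.382).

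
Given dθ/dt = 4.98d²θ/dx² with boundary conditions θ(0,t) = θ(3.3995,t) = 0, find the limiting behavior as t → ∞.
θ → 0. Heat diffuses out through both boundaries.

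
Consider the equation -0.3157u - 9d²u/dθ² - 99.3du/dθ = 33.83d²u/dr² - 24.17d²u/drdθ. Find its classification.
Rewriting in standard form: -33.83d²u/dr² + 24.17d²u/drdθ - 9d²u/dθ² - 99.3du/dθ - 0.3157u = 0. Elliptic. (A = -33.83, B = 24.17, C = -9 gives B² - 4AC = -633.6911.)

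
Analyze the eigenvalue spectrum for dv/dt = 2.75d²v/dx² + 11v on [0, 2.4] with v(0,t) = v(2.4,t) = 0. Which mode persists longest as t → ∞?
Eigenvalues: λₙ = 2.75n²π²/2.4² - 11.
First three modes:
  n=1: λ₁ = 2.75π²/2.4² - 11 ≈ -6.288
  n=2: λ₂ = 11π²/2.4² - 11 ≈ 7.848
  n=3: λ₃ = 24.75π²/2.4² - 11 ≈ 31.408
Since 2.75π²/2.4² ≈ 4.712 < 11, λ₁ < 0.
The n=1 mode grows fastest (−λₙ is largest for n=1) → dominates.
Asymptotic: v ~ c₁ sin(πx/2.4) e^{6.288t} (exponential growth at rate −λ₁ ≈ 6.288).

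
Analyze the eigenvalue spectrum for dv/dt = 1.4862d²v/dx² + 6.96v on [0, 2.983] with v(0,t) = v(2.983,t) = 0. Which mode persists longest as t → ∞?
Eigenvalues: λₙ = 1.4862n²π²/2.983² - 6.96.
First three modes:
  n=1: λ₁ = 1.4862π²/2.983² - 6.96 ≈ -5.312
  n=2: λ₂ = 5.9448π²/2.983² - 6.96 ≈ -0.366
  n=3: λ₃ = 13.3758π²/2.983² - 6.96 ≈ 7.876
Since 1.4862π²/2.983² ≈ 1.648 < 6.96, λ₁ < 0.
The n=1 mode grows fastest (−λₙ is largest for n=1) → dominates.
Asymptotic: v ~ c₁ sin(πx/2.983) e^{5.312t} (exponential growth at rate −λ₁ ≈ 5.312).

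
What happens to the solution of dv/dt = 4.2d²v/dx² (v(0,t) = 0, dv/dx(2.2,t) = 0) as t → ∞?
v → 0. Heat escapes through the Dirichlet boundary.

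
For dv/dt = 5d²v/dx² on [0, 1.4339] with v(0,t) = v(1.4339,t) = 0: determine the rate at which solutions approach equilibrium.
Eigenvalues: λₙ = 5n²π²/1.4339².
First three modes:
  n=1: λ₁ = 5π²/1.4339² ≈ 24.001
  n=2: λ₂ = 20π²/1.4339² ≈ 96.005 (4× faster decay)
  n=3: λ₃ = 45π²/1.4339² ≈ 216.01 (9× faster decay)
As t → ∞, higher modes decay exponentially faster. The n=1 mode dominates: v ~ c₁ sin(πx/1.4339) e^{-λ₁t}.
Decay rate: λ₁ = 5π²/1.4339² ≈ 24.001.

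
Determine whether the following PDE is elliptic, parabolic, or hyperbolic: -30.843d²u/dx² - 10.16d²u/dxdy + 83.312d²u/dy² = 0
Coefficients: A = -30.843, B = -10.16, C = 83.312. B² - 4AC = 10381.593664, which is positive, so the equation is hyperbolic.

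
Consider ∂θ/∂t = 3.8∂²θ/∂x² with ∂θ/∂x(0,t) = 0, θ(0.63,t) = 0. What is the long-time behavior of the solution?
As t → ∞, θ → 0. Heat escapes through the Dirichlet boundary.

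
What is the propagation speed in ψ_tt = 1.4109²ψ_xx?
Speed = 1.4109. Information travels along characteristics x = x₀ ± 1.4109t.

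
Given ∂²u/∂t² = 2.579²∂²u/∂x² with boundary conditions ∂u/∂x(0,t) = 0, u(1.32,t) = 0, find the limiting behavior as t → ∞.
u oscillates (no decay). Energy is conserved; the solution oscillates indefinitely as standing waves.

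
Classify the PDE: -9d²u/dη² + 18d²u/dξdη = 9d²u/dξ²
Rewriting in standard form: -9d²u/dξ² + 18d²u/dξdη - 9d²u/dη² = 0. A = -9, B = 18, C = -9. Discriminant B² - 4AC = 0. Since 0 = 0, parabolic.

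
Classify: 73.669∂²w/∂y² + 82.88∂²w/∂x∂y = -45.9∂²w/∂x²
Rewriting in standard form: 45.9∂²w/∂x² + 82.88∂²w/∂x∂y + 73.669∂²w/∂y² = 0. Elliptic (discriminant = -6656.534).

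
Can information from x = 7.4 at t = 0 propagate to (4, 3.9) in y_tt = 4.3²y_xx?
Yes. The domain of dependence is [-12.77, 20.77], and 7.4 ∈ [-12.77, 20.77].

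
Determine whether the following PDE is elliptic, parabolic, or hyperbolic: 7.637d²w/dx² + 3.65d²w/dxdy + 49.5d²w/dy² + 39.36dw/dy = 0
Coefficients: A = 7.637, B = 3.65, C = 49.5. B² - 4AC = -1498.8035, which is negative, so the equation is elliptic.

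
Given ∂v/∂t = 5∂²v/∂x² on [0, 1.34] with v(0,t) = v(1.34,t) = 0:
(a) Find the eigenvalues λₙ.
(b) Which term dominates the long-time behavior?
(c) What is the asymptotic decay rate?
Eigenvalues: λₙ = 5n²π²/1.34².
First three modes:
  n=1: λ₁ = 5π²/1.34² ≈ 27.483
  n=2: λ₂ = 20π²/1.34² ≈ 109.931 (4× faster decay)
  n=3: λ₃ = 45π²/1.34² ≈ 247.345 (9× faster decay)
As t → ∞, higher modes decay exponentially faster. The n=1 mode dominates: v ~ c₁ sin(πx/1.34) e^{-λ₁t}.
Decay rate: λ₁ = 5π²/1.34² ≈ 27.483.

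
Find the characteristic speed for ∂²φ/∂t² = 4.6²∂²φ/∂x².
Speed = 4.6. Information travels along characteristics x = x₀ ± 4.6t.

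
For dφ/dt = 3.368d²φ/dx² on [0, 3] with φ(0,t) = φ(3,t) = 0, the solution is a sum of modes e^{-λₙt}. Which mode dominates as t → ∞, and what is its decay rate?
Eigenvalues: λₙ = 3.368n²π²/3².
First three modes:
  n=1: λ₁ = 3.368π²/3² ≈ 3.693
  n=2: λ₂ = 13.472π²/3² ≈ 14.774 (4× faster decay)
  n=3: λ₃ = 30.312π²/3² ≈ 33.241 (9× faster decay)
As t → ∞, higher modes decay exponentially faster. The n=1 mode dominates: φ ~ c₁ sin(πx/3) e^{-λ₁t}.
Decay rate: λ₁ = 3.368π²/3² ≈ 3.693.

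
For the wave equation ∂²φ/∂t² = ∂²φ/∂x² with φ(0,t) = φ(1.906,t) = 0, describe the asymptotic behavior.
φ oscillates (no decay). Energy is conserved; the solution oscillates indefinitely as standing waves.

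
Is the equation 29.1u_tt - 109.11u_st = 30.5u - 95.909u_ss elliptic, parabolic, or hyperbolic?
Rewriting in standard form: 95.909u_ss - 109.11u_st + 29.1u_tt - 30.5u = 0. Computing B² - 4AC with A = 95.909, B = -109.11, C = 29.1: discriminant = 741.1845 (positive). Answer: hyperbolic.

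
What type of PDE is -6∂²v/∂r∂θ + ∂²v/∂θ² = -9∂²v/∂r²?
Rewriting in standard form: 9∂²v/∂r² - 6∂²v/∂r∂θ + ∂²v/∂θ² = 0. With A = 9, B = -6, C = 1, the discriminant is 0. This is a parabolic PDE.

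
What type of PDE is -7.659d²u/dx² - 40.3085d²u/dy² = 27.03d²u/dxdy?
Rewriting in standard form: -7.659d²u/dx² - 27.03d²u/dxdy - 40.3085d²u/dy² = 0. With A = -7.659, B = -27.03, C = -40.3085, the discriminant is -504.270306. This is an elliptic PDE.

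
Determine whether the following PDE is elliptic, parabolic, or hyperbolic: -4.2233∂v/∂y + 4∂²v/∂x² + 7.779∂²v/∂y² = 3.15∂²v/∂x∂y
Rewriting in standard form: 4∂²v/∂x² - 3.15∂²v/∂x∂y + 7.779∂²v/∂y² - 4.2233∂v/∂y = 0. Coefficients: A = 4, B = -3.15, C = 7.779. B² - 4AC = -114.5415, which is negative, so the equation is elliptic.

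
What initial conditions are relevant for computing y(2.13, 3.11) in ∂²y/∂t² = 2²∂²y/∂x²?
Domain of dependence: [-4.09, 8.35]. Signals travel at speed 2, so data within |x - 2.13| ≤ 2·3.11 = 6.22 can reach the point.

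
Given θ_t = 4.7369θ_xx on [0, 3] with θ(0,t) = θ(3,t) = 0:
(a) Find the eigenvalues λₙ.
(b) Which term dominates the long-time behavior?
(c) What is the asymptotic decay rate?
Eigenvalues: λₙ = 4.7369n²π²/3².
First three modes:
  n=1: λ₁ = 4.7369π²/3² ≈ 5.195
  n=2: λ₂ = 18.9476π²/3² ≈ 20.778 (4× faster decay)
  n=3: λ₃ = 42.6321π²/3² ≈ 46.751 (9× faster decay)
As t → ∞, higher modes decay exponentially faster. The n=1 mode dominates: θ ~ c₁ sin(πx/3) e^{-λ₁t}.
Decay rate: λ₁ = 4.7369π²/3² ≈ 5.195.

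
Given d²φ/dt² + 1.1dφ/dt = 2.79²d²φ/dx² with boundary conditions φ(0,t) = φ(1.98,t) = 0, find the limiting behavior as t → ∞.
φ → 0. Damping (γ=1.1) dissipates energy; oscillations decay exponentially.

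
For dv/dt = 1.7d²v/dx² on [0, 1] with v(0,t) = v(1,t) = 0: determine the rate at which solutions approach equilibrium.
Eigenvalues: λₙ = 1.7n²π².
First three modes:
  n=1: λ₁ = 1.7π² ≈ 16.778
  n=2: λ₂ = 6.8π² ≈ 67.113 (4× faster decay)
  n=3: λ₃ = 15.3π² ≈ 151.005 (9× faster decay)
As t → ∞, higher modes decay exponentially faster. The n=1 mode dominates: v ~ c₁ sin(πx) e^{-λ₁t}.
Decay rate: λ₁ = 1.7π² ≈ 16.778.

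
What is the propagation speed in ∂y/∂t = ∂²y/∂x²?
Infinite. The heat equation is parabolic, not hyperbolic, so disturbances propagate instantly.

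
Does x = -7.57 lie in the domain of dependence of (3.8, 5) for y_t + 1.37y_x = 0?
No. Only data at x = -3.05 affects (3.8, 5). Advection has one-way propagation along characteristics.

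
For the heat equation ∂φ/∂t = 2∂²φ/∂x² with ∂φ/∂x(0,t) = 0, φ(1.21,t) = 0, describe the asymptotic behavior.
φ → 0. Heat escapes through the Dirichlet boundary.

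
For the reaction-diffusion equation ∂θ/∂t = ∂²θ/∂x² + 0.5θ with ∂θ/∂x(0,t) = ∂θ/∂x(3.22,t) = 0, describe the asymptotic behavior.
θ grows unboundedly. With Neumann BCs the constant mode has diffusion eigenvalue 0, so any r > 0 makes it grow like e^(0.5t); solution grows exponentially.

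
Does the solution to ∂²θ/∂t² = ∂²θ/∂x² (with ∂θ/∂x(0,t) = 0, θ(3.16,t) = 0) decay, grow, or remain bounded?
θ oscillates (no decay). Energy is conserved; the solution oscillates indefinitely as standing waves.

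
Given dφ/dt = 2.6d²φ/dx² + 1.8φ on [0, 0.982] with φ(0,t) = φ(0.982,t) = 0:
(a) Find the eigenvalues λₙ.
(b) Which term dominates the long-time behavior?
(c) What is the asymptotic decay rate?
Eigenvalues: λₙ = 2.6n²π²/0.982² - 1.8.
First three modes:
  n=1: λ₁ = 2.6π²/0.982² - 1.8 ≈ 24.81
  n=2: λ₂ = 10.4π²/0.982² - 1.8 ≈ 104.641
  n=3: λ₃ = 23.4π²/0.982² - 1.8 ≈ 237.693
Since 2.6π²/0.982² ≈ 26.61 > 1.8, all λₙ > 0.
The n=1 mode decays slowest → dominates as t → ∞.
Asymptotic: φ ~ c₁ sin(πx/0.982) e^{-λ₁t} with decay rate λ₁ ≈ 24.81.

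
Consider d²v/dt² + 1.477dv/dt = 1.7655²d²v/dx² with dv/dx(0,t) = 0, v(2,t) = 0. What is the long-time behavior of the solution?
As t → ∞, v → 0. Damping (γ=1.477) dissipates energy; oscillations decay exponentially.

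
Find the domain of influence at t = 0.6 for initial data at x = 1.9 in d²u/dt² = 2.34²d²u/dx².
Domain of influence: [0.496, 3.304]. Data at x = 1.9 spreads outward at speed 2.34.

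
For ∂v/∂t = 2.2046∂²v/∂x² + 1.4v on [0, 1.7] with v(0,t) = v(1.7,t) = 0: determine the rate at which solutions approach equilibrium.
Eigenvalues: λₙ = 2.2046n²π²/1.7² - 1.4.
First three modes:
  n=1: λ₁ = 2.2046π²/1.7² - 1.4 ≈ 6.129
  n=2: λ₂ = 8.8184π²/1.7² - 1.4 ≈ 28.716
  n=3: λ₃ = 19.8414π²/1.7² - 1.4 ≈ 66.36
Since 2.2046π²/1.7² ≈ 7.529 > 1.4, all λₙ > 0.
The n=1 mode decays slowest → dominates as t → ∞.
Asymptotic: v ~ c₁ sin(πx/1.7) e^{-λ₁t} with decay rate λ₁ ≈ 6.129.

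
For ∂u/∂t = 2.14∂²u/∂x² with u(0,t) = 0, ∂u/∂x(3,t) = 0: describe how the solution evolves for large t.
u → 0. Heat escapes through the Dirichlet boundary.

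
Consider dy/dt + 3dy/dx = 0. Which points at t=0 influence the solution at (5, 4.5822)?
A single point: x = -8.7466. The characteristic through (5, 4.5822) is x - 3t = const, so x = 5 - 3·4.5822 = -8.7466.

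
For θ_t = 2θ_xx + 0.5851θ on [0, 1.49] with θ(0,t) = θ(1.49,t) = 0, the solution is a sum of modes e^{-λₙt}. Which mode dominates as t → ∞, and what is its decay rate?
Eigenvalues: λₙ = 2n²π²/1.49² - 0.5851.
First three modes:
  n=1: λ₁ = 2π²/1.49² - 0.5851 ≈ 8.306
  n=2: λ₂ = 8π²/1.49² - 0.5851 ≈ 34.979
  n=3: λ₃ = 18π²/1.49² - 0.5851 ≈ 79.435
Since 2π²/1.49² ≈ 8.891 > 0.5851, all λₙ > 0.
The n=1 mode decays slowest → dominates as t → ∞.
Asymptotic: θ ~ c₁ sin(πx/1.49) e^{-λ₁t} with decay rate λ₁ ≈ 8.306.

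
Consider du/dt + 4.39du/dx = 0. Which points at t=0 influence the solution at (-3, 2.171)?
A single point: x = -12.53069. The characteristic through (-3, 2.171) is x - 4.39t = const, so x = -3 - 4.39·2.171 = -12.53069.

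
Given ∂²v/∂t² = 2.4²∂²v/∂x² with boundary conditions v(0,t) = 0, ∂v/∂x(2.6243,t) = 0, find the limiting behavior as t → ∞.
v oscillates (no decay). Energy is conserved; the solution oscillates indefinitely as standing waves.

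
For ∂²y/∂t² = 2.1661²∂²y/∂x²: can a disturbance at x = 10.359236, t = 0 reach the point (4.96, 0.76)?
No. The domain of dependence is [3.313764, 6.606236], and 10.359236 is outside this interval.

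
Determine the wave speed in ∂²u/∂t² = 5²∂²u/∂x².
Speed = 5. Information travels along characteristics x = x₀ ± 5t.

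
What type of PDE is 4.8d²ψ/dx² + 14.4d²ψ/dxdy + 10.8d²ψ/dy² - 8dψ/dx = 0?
With A = 4.8, B = 14.4, C = 10.8, the discriminant is 0. This is a parabolic PDE.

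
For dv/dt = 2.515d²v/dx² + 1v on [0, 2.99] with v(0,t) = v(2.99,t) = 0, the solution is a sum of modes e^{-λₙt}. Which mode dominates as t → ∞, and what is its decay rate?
Eigenvalues: λₙ = 2.515n²π²/2.99² - 1.
First three modes:
  n=1: λ₁ = 2.515π²/2.99² - 1 ≈ 1.776
  n=2: λ₂ = 10.06π²/2.99² - 1 ≈ 10.106
  n=3: λ₃ = 22.635π²/2.99² - 1 ≈ 23.988
Since 2.515π²/2.99² ≈ 2.776 > 1, all λₙ > 0.
The n=1 mode decays slowest → dominates as t → ∞.
Asymptotic: v ~ c₁ sin(πx/2.99) e^{-λ₁t} with decay rate λ₁ ≈ 1.776.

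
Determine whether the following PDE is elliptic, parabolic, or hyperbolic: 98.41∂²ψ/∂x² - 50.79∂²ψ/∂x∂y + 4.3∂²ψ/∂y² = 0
Coefficients: A = 98.41, B = -50.79, C = 4.3. B² - 4AC = 886.9721, which is positive, so the equation is hyperbolic.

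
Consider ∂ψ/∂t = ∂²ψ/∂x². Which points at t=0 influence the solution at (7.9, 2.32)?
The entire real line. The heat equation has infinite propagation speed: any initial disturbance instantly affects all points (though exponentially small far away).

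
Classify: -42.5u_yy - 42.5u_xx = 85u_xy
Rewriting in standard form: -42.5u_xx - 85u_xy - 42.5u_yy = 0. Parabolic (discriminant = 0).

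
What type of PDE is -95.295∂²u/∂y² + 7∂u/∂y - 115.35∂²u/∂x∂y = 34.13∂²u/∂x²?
Rewriting in standard form: -34.13∂²u/∂x² - 115.35∂²u/∂x∂y - 95.295∂²u/∂y² + 7∂u/∂y = 0. With A = -34.13, B = -115.35, C = -95.295, the discriminant is 295.9491. This is a hyperbolic PDE.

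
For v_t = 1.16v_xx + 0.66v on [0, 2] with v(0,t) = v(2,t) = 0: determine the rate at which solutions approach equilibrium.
Eigenvalues: λₙ = 1.16n²π²/2² - 0.66.
First three modes:
  n=1: λ₁ = 1.16π²/2² - 0.66 ≈ 2.202
  n=2: λ₂ = 4.64π²/2² - 0.66 ≈ 10.789
  n=3: λ₃ = 10.44π²/2² - 0.66 ≈ 25.1
Since 1.16π²/2² ≈ 2.862 > 0.66, all λₙ > 0.
The n=1 mode decays slowest → dominates as t → ∞.
Asymptotic: v ~ c₁ sin(πx/2) e^{-λ₁t} with decay rate λ₁ ≈ 2.202.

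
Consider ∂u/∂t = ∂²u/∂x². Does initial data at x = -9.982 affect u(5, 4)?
Yes, for any finite x. The heat equation has infinite propagation speed, so all initial data affects all points at any t > 0.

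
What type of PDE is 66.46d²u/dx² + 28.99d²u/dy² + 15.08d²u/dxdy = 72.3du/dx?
Rewriting in standard form: 66.46d²u/dx² + 15.08d²u/dxdy + 28.99d²u/dy² - 72.3du/dx = 0. With A = 66.46, B = 15.08, C = 28.99, the discriminant is -7479.2952. This is an elliptic PDE.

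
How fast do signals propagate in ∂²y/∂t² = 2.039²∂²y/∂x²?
Speed = 2.039. Information travels along characteristics x = x₀ ± 2.039t.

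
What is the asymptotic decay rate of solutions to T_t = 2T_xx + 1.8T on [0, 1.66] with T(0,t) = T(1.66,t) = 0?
Eigenvalues: λₙ = 2n²π²/1.66² - 1.8.
First three modes:
  n=1: λ₁ = 2π²/1.66² - 1.8 ≈ 5.363
  n=2: λ₂ = 8π²/1.66² - 1.8 ≈ 26.853
  n=3: λ₃ = 18π²/1.66² - 1.8 ≈ 62.67
Since 2π²/1.66² ≈ 7.163 > 1.8, all λₙ > 0.
The n=1 mode decays slowest → dominates as t → ∞.
Asymptotic: T ~ c₁ sin(πx/1.66) e^{-λ₁t} with decay rate λ₁ ≈ 5.363.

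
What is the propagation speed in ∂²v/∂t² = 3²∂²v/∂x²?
Speed = 3. Information travels along characteristics x = x₀ ± 3t.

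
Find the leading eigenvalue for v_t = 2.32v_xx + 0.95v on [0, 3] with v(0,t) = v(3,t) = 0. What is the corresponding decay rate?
Eigenvalues: λₙ = 2.32n²π²/3² - 0.95.
First three modes:
  n=1: λ₁ = 2.32π²/3² - 0.95 ≈ 1.594
  n=2: λ₂ = 9.28π²/3² - 0.95 ≈ 9.227
  n=3: λ₃ = 20.88π²/3² - 0.95 ≈ 21.947
Since 2.32π²/3² ≈ 2.544 > 0.95, all λₙ > 0.
The n=1 mode decays slowest → dominates as t → ∞.
Asymptotic: v ~ c₁ sin(πx/3) e^{-λ₁t} with decay rate λ₁ ≈ 1.594.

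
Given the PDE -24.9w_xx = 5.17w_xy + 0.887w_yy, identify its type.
Rewriting in standard form: -24.9w_xx - 5.17w_xy - 0.887w_yy = 0. The second-order coefficients are A = -24.9, B = -5.17, C = -0.887. Since B² - 4AC = -61.6163 < 0, this is an elliptic PDE.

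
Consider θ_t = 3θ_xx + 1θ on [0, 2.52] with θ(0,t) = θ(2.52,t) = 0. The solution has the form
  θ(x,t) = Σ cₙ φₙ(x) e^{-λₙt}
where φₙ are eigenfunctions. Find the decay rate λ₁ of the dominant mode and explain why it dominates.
Eigenvalues: λₙ = 3n²π²/2.52² - 1.
First three modes:
  n=1: λ₁ = 3π²/2.52² - 1 ≈ 3.663
  n=2: λ₂ = 12π²/2.52² - 1 ≈ 17.65
  n=3: λ₃ = 27π²/2.52² - 1 ≈ 40.963
Since 3π²/2.52² ≈ 4.663 > 1, all λₙ > 0.
The n=1 mode decays slowest → dominates as t → ∞.
Asymptotic: θ ~ c₁ sin(πx/2.52) e^{-λ₁t} with decay rate λ₁ ≈ 3.663.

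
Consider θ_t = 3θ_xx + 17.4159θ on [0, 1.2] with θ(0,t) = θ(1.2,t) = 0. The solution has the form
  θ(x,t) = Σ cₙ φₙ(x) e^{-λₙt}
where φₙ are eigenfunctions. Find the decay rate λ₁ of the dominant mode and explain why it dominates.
Eigenvalues: λₙ = 3n²π²/1.2² - 17.4159.
First three modes:
  n=1: λ₁ = 3π²/1.2² - 17.4159 ≈ 3.146
  n=2: λ₂ = 12π²/1.2² - 17.4159 ≈ 64.831
  n=3: λ₃ = 27π²/1.2² - 17.4159 ≈ 167.639
Since 3π²/1.2² ≈ 20.562 > 17.4159, all λₙ > 0.
The n=1 mode decays slowest → dominates as t → ∞.
Asymptotic: θ ~ c₁ sin(πx/1.2) e^{-λ₁t} with decay rate λ₁ ≈ 3.146.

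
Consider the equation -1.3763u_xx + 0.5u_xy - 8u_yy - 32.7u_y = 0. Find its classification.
Elliptic. (A = -1.3763, B = 0.5, C = -8 gives B² - 4AC = -43.7916.)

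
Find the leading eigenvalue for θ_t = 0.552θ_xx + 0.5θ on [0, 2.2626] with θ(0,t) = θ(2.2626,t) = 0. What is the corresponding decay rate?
Eigenvalues: λₙ = 0.552n²π²/2.2626² - 0.5.
First three modes:
  n=1: λ₁ = 0.552π²/2.2626² - 0.5 ≈ 0.564
  n=2: λ₂ = 2.208π²/2.2626² - 0.5 ≈ 3.757
  n=3: λ₃ = 4.968π²/2.2626² - 0.5 ≈ 9.078
Since 0.552π²/2.2626² ≈ 1.064 > 0.5, all λₙ > 0.
The n=1 mode decays slowest → dominates as t → ∞.
Asymptotic: θ ~ c₁ sin(πx/2.2626) e^{-λ₁t} with decay rate λ₁ ≈ 0.564.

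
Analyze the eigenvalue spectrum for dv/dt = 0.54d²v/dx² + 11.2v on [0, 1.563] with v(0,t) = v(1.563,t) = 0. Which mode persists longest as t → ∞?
Eigenvalues: λₙ = 0.54n²π²/1.563² - 11.2.
First three modes:
  n=1: λ₁ = 0.54π²/1.563² - 11.2 ≈ -9.018
  n=2: λ₂ = 2.16π²/1.563² - 11.2 ≈ -2.474
  n=3: λ₃ = 4.86π²/1.563² - 11.2 ≈ 8.434
Since 0.54π²/1.563² ≈ 2.182 < 11.2, λ₁ < 0.
The n=1 mode grows fastest (−λₙ is largest for n=1) → dominates.
Asymptotic: v ~ c₁ sin(πx/1.563) e^{9.018t} (exponential growth at rate −λ₁ ≈ 9.018).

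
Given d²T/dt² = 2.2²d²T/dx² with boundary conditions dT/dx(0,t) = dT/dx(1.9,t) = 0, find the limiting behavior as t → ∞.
T oscillates about a mean that drifts linearly in t (generically unbounded; no decay). There is no damping, so the nonconstant modes persist as standing waves (energy conserved, no decay). But with Neumann conditions at both ends the constant mode has eigenvalue 0: the spatial mean M(t) of T satisfies M'' = 0, so M(t) = M(0) + M'(0)·t. Unless the initial velocity has zero mean (∫T_t(x,0)dx = 0), the solution grows linearly in t (unbounded, though not exponentially); if it does have zero mean, the solution stays bounded and simply oscillates.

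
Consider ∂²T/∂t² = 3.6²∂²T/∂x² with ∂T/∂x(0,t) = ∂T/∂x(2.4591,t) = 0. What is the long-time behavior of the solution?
As t → ∞, T oscillates about a mean that drifts linearly in t (generically unbounded; no decay). There is no damping, so the nonconstant modes persist as standing waves (energy conserved, no decay). But with Neumann conditions at both ends the constant mode has eigenvalue 0: the spatial mean M(t) of T satisfies M'' = 0, so M(t) = M(0) + M'(0)·t. Unless the initial velocity has zero mean (∫T_t(x,0)dx = 0), the solution grows linearly in t (unbounded, though not exponentially); if it does have zero mean, the solution stays bounded and simply oscillates.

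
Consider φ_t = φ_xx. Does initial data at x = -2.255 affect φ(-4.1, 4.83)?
Yes, for any finite x. The heat equation has infinite propagation speed, so all initial data affects all points at any t > 0.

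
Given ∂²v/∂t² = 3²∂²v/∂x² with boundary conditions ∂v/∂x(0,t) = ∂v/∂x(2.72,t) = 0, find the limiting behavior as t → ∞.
v oscillates about a mean that drifts linearly in t (generically unbounded; no decay). There is no damping, so the nonconstant modes persist as standing waves (energy conserved, no decay). But with Neumann conditions at both ends the constant mode has eigenvalue 0: the spatial mean M(t) of v satisfies M'' = 0, so M(t) = M(0) + M'(0)·t. Unless the initial velocity has zero mean (∫v_t(x,0)dx = 0), the solution grows linearly in t (unbounded, though not exponentially); if it does have zero mean, the solution stays bounded and simply oscillates.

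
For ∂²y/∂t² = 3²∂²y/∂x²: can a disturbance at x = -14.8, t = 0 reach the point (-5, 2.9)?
No. The domain of dependence is [-13.7, 3.7], and -14.8 is outside this interval.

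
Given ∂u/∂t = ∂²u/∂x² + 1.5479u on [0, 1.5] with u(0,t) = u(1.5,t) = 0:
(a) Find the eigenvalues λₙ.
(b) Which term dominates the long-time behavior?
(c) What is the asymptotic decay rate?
Eigenvalues: λₙ = n²π²/1.5² - 1.5479.
First three modes:
  n=1: λ₁ = π²/1.5² - 1.5479 ≈ 2.839
  n=2: λ₂ = 4π²/1.5² - 1.5479 ≈ 15.998
  n=3: λ₃ = 9π²/1.5² - 1.5479 ≈ 37.931
Since π²/1.5² ≈ 4.386 > 1.5479, all λₙ > 0.
The n=1 mode decays slowest → dominates as t → ∞.
Asymptotic: u ~ c₁ sin(πx/1.5) e^{-λ₁t} with decay rate λ₁ ≈ 2.839.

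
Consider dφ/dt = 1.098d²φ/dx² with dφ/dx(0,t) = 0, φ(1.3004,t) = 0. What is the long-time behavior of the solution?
As t → ∞, φ → 0. Heat escapes through the Dirichlet boundary.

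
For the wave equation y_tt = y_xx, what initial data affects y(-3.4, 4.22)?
Domain of dependence: [-7.62, 0.82]. Signals travel at speed 1, so data within |x - -3.4| ≤ 1·4.22 = 4.22 can reach the point.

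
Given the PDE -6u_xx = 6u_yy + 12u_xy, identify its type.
Rewriting in standard form: -6u_xx - 12u_xy - 6u_yy = 0. The second-order coefficients are A = -6, B = -12, C = -6. Since B² - 4AC = 0 = 0, this is a parabolic PDE.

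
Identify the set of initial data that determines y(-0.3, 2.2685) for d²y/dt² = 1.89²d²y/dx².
Domain of dependence: [-4.587465, 3.987465]. Signals travel at speed 1.89, so data within |x - -0.3| ≤ 1.89·2.2685 = 4.287465 can reach the point.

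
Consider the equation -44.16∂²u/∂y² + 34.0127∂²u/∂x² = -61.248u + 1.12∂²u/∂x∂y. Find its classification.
Rewriting in standard form: 34.0127∂²u/∂x² - 1.12∂²u/∂x∂y - 44.16∂²u/∂y² + 61.248u = 0. Hyperbolic. (A = 34.0127, B = -1.12, C = -44.16 gives B² - 4AC = 6009.257728.)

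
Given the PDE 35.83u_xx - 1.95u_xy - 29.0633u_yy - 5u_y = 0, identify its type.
The second-order coefficients are A = 35.83, B = -1.95, C = -29.0633. Since B² - 4AC = 4169.154656 > 0, this is a hyperbolic PDE.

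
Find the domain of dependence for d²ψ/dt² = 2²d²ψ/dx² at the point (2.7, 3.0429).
Domain of dependence: [-3.3858, 8.7858]. Signals travel at speed 2, so data within |x - 2.7| ≤ 2·3.0429 = 6.0858 can reach the point.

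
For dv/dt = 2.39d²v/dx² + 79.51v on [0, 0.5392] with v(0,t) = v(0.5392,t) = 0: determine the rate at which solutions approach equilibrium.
Eigenvalues: λₙ = 2.39n²π²/0.5392² - 79.51.
First three modes:
  n=1: λ₁ = 2.39π²/0.5392² - 79.51 ≈ 1.623
  n=2: λ₂ = 9.56π²/0.5392² - 79.51 ≈ 245.022
  n=3: λ₃ = 21.51π²/0.5392² - 79.51 ≈ 650.688
Since 2.39π²/0.5392² ≈ 81.133 > 79.51, all λₙ > 0.
The n=1 mode decays slowest → dominates as t → ∞.
Asymptotic: v ~ c₁ sin(πx/0.5392) e^{-λ₁t} with decay rate λ₁ ≈ 1.623.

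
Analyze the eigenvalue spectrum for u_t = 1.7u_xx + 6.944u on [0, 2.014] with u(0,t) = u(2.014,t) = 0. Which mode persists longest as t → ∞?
Eigenvalues: λₙ = 1.7n²π²/2.014² - 6.944.
First three modes:
  n=1: λ₁ = 1.7π²/2.014² - 6.944 ≈ -2.808
  n=2: λ₂ = 6.8π²/2.014² - 6.944 ≈ 9.602
  n=3: λ₃ = 15.3π²/2.014² - 6.944 ≈ 30.284
Since 1.7π²/2.014² ≈ 4.136 < 6.944, λ₁ < 0.
The n=1 mode grows fastest (−λₙ is largest for n=1) → dominates.
Asymptotic: u ~ c₁ sin(πx/2.014) e^{2.808t} (exponential growth at rate −λ₁ ≈ 2.808).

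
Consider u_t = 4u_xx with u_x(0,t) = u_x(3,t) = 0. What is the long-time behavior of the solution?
As t → ∞, u → constant (steady state). Heat is conserved (no flux at boundaries); solution approaches the spatial average.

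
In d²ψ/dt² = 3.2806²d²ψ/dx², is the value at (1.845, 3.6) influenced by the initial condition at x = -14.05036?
No. The domain of dependence is [-9.96516, 13.65516], and -14.05036 is outside this interval.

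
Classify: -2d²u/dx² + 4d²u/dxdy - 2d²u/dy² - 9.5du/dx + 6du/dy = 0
Parabolic (discriminant = 0).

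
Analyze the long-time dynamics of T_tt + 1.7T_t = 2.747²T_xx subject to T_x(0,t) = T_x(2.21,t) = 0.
Long-time behavior: T → constant (steady state). Damping (γ=1.7) dissipates the nonconstant modes; with Neumann BCs the spatial average obeys M''+γM'=0 and tends to a finite limit.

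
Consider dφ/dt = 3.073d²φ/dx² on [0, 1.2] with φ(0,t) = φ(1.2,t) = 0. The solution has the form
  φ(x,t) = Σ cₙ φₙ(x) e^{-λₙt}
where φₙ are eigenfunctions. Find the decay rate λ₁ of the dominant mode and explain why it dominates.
Eigenvalues: λₙ = 3.073n²π²/1.2².
First three modes:
  n=1: λ₁ = 3.073π²/1.2² ≈ 21.062
  n=2: λ₂ = 12.292π²/1.2² ≈ 84.248 (4× faster decay)
  n=3: λ₃ = 27.657π²/1.2² ≈ 189.558 (9× faster decay)
As t → ∞, higher modes decay exponentially faster. The n=1 mode dominates: φ ~ c₁ sin(πx/1.2) e^{-λ₁t}.
Decay rate: λ₁ = 3.073π²/1.2² ≈ 21.062.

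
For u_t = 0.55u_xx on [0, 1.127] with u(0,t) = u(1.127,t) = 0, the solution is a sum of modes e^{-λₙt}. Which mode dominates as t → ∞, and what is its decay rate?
Eigenvalues: λₙ = 0.55n²π²/1.127².
First three modes:
  n=1: λ₁ = 0.55π²/1.127² ≈ 4.274
  n=2: λ₂ = 2.2π²/1.127² ≈ 17.095 (4× faster decay)
  n=3: λ₃ = 4.95π²/1.127² ≈ 38.464 (9× faster decay)
As t → ∞, higher modes decay exponentially faster. The n=1 mode dominates: u ~ c₁ sin(πx/1.127) e^{-λ₁t}.
Decay rate: λ₁ = 0.55π²/1.127² ≈ 4.274.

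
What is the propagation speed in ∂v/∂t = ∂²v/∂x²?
Infinite. The heat equation is parabolic, not hyperbolic, so disturbances propagate instantly.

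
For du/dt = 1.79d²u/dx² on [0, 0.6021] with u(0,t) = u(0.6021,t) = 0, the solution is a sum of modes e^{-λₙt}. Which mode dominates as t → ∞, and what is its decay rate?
Eigenvalues: λₙ = 1.79n²π²/0.6021².
First three modes:
  n=1: λ₁ = 1.79π²/0.6021² ≈ 48.732
  n=2: λ₂ = 7.16π²/0.6021² ≈ 194.929 (4× faster decay)
  n=3: λ₃ = 16.11π²/0.6021² ≈ 438.589 (9× faster decay)
As t → ∞, higher modes decay exponentially faster. The n=1 mode dominates: u ~ c₁ sin(πx/0.6021) e^{-λ₁t}.
Decay rate: λ₁ = 1.79π²/0.6021² ≈ 48.732.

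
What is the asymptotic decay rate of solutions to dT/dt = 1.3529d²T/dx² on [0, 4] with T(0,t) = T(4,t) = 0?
Eigenvalues: λₙ = 1.3529n²π²/4².
First three modes:
  n=1: λ₁ = 1.3529π²/4² ≈ 0.835
  n=2: λ₂ = 5.4116π²/4² ≈ 3.338 (4× faster decay)
  n=3: λ₃ = 12.1761π²/4² ≈ 7.511 (9× faster decay)
As t → ∞, higher modes decay exponentially faster. The n=1 mode dominates: T ~ c₁ sin(πx/4) e^{-λ₁t}.
Decay rate: λ₁ = 1.3529π²/4² ≈ 0.835.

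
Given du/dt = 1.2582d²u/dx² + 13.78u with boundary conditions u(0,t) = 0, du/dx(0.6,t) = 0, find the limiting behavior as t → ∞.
u grows unboundedly. Reaction dominates diffusion (r=13.78 > κπ²/(4L²)≈8.62); solution grows exponentially.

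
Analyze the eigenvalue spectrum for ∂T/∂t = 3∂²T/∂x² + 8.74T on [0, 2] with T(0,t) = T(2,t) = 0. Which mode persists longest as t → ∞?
Eigenvalues: λₙ = 3n²π²/2² - 8.74.
First three modes:
  n=1: λ₁ = 3π²/2² - 8.74 ≈ -1.338
  n=2: λ₂ = 12π²/2² - 8.74 ≈ 20.869
  n=3: λ₃ = 27π²/2² - 8.74 ≈ 57.88
Since 3π²/2² ≈ 7.402 < 8.74, λ₁ < 0.
The n=1 mode grows fastest (−λₙ is largest for n=1) → dominates.
Asymptotic: T ~ c₁ sin(πx/2) e^{1.338t} (exponential growth at rate −λ₁ ≈ 1.338).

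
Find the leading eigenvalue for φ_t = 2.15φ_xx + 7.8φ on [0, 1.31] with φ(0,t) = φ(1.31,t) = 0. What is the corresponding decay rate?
Eigenvalues: λₙ = 2.15n²π²/1.31² - 7.8.
First three modes:
  n=1: λ₁ = 2.15π²/1.31² - 7.8 ≈ 4.565
  n=2: λ₂ = 8.6π²/1.31² - 7.8 ≈ 41.66
  n=3: λ₃ = 19.35π²/1.31² - 7.8 ≈ 103.485
Since 2.15π²/1.31² ≈ 12.365 > 7.8, all λₙ > 0.
The n=1 mode decays slowest → dominates as t → ∞.
Asymptotic: φ ~ c₁ sin(πx/1.31) e^{-λ₁t} with decay rate λ₁ ≈ 4.565.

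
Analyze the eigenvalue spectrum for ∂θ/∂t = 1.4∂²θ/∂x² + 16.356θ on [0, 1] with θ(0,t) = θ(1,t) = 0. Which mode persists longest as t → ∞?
Eigenvalues: λₙ = 1.4n²π²/1² - 16.356.
First three modes:
  n=1: λ₁ = 1.4π² - 16.356 ≈ -2.539
  n=2: λ₂ = 5.6π² - 16.356 ≈ 38.914
  n=3: λ₃ = 12.6π² - 16.356 ≈ 108.001
Since 1.4π² ≈ 13.817 < 16.356, λ₁ < 0.
The n=1 mode grows fastest (−λₙ is largest for n=1) → dominates.
Asymptotic: θ ~ c₁ sin(πx/1) e^{2.539t} (exponential growth at rate −λ₁ ≈ 2.539).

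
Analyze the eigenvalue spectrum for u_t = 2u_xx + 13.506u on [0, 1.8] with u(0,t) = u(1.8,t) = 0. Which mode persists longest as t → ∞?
Eigenvalues: λₙ = 2n²π²/1.8² - 13.506.
First three modes:
  n=1: λ₁ = 2π²/1.8² - 13.506 ≈ -7.414
  n=2: λ₂ = 8π²/1.8² - 13.506 ≈ 10.863
  n=3: λ₃ = 18π²/1.8² - 13.506 ≈ 41.325
Since 2π²/1.8² ≈ 6.092 < 13.506, λ₁ < 0.
The n=1 mode grows fastest (−λₙ is largest for n=1) → dominates.
Asymptotic: u ~ c₁ sin(πx/1.8) e^{7.414t} (exponential growth at rate −λ₁ ≈ 7.414).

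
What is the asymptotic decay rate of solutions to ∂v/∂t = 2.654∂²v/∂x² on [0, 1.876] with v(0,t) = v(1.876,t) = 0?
Eigenvalues: λₙ = 2.654n²π²/1.876².
First three modes:
  n=1: λ₁ = 2.654π²/1.876² ≈ 7.443
  n=2: λ₂ = 10.616π²/1.876² ≈ 29.771 (4× faster decay)
  n=3: λ₃ = 23.886π²/1.876² ≈ 66.985 (9× faster decay)
As t → ∞, higher modes decay exponentially faster. The n=1 mode dominates: v ~ c₁ sin(πx/1.876) e^{-λ₁t}.
Decay rate: λ₁ = 2.654π²/1.876² ≈ 7.443.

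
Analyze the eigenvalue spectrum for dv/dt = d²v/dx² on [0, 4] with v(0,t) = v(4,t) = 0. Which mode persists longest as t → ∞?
Eigenvalues: λₙ = n²π²/4².
First three modes:
  n=1: λ₁ = π²/4² ≈ 0.617
  n=2: λ₂ = 4π²/4² ≈ 2.467 (4× faster decay)
  n=3: λ₃ = 9π²/4² ≈ 5.552 (9× faster decay)
As t → ∞, higher modes decay exponentially faster. The n=1 mode dominates: v ~ c₁ sin(πx/4) e^{-λ₁t}.
Decay rate: λ₁ = π²/4² ≈ 0.617.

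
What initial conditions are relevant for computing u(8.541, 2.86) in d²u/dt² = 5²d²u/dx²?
Domain of dependence: [-5.759, 22.841]. Signals travel at speed 5, so data within |x - 8.541| ≤ 5·2.86 = 14.3 can reach the point.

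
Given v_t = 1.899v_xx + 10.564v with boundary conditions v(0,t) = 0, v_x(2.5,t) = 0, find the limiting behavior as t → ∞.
v grows unboundedly. Reaction dominates diffusion (r=10.564 > κπ²/(4L²)≈0.75); solution grows exponentially.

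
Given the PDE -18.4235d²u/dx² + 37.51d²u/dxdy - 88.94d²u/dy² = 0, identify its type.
The second-order coefficients are A = -18.4235, B = 37.51, C = -88.94. Since B² - 4AC = -5147.34426 < 0, this is an elliptic PDE.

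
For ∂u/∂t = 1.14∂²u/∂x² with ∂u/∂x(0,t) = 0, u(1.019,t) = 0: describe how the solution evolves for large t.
u → 0. Heat escapes through the Dirichlet boundary.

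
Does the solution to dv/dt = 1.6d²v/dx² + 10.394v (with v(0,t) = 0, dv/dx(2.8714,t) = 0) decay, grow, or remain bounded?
v grows unboundedly. Reaction dominates diffusion (r=10.394 > κπ²/(4L²)≈0.48); solution grows exponentially.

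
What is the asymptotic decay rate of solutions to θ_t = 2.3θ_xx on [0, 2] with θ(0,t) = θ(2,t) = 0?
Eigenvalues: λₙ = 2.3n²π²/2².
First three modes:
  n=1: λ₁ = 2.3π²/2² ≈ 5.675
  n=2: λ₂ = 9.2π²/2² ≈ 22.7 (4× faster decay)
  n=3: λ₃ = 20.7π²/2² ≈ 51.075 (9× faster decay)
As t → ∞, higher modes decay exponentially faster. The n=1 mode dominates: θ ~ c₁ sin(πx/2) e^{-λ₁t}.
Decay rate: λ₁ = 2.3π²/2² ≈ 5.675.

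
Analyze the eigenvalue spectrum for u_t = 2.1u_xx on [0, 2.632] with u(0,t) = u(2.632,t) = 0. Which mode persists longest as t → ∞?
Eigenvalues: λₙ = 2.1n²π²/2.632².
First three modes:
  n=1: λ₁ = 2.1π²/2.632² ≈ 2.992
  n=2: λ₂ = 8.4π²/2.632² ≈ 11.968 (4× faster decay)
  n=3: λ₃ = 18.9π²/2.632² ≈ 26.927 (9× faster decay)
As t → ∞, higher modes decay exponentially faster. The n=1 mode dominates: u ~ c₁ sin(πx/2.632) e^{-λ₁t}.
Decay rate: λ₁ = 2.1π²/2.632² ≈ 2.992.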